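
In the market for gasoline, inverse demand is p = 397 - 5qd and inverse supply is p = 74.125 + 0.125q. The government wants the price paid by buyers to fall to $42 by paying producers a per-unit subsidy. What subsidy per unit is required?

At a buyer price of 42, quantity demanded is 79.4 − 0.2·42 = 71.
Sellers supply 71 only when they receive ps = 74.125 + 0.125·71 = 83.
s = ps − pb = 83 − 42 = 41.

Required subsidy s = $41 per unit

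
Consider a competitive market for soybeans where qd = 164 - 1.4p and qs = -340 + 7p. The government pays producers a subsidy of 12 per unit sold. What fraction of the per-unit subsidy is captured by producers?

Producer share = 1/6

Pre-subsidy: 164 - 1.4p = -340 + 7p gives p* = 60, q* = 80.
With the subsidy, sellers receive ps = pb + 12 for each unit, where pb is the price buyers pay.
Supply in terms of pb becomes qs = -340 + 7(pb + 12) = -256 + 7pb. Setting this equal to demand: 164 - 1.4pb = -256 + 7pb, so pb = 50.
Sellers receive ps = 50 + 12 = 62; q' = 164 − 1.4·50 = 94.
Buyers' price falls by p* − pb = 60 − 50 = 10; sellers' price rises by ps − p* = 62 − 60 = 2.
So producers capture 2/12 = 1/6 of each unit of subsidy.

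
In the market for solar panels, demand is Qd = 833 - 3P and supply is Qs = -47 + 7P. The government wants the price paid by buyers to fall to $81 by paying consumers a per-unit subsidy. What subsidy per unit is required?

Required subsidy s = $10 per unit

At a buyer price of 81, quantity demanded is 833 − 3·81 = 590.
Sellers supply 590 only when they receive Ps with -47 + 7·Ps = 590, i.e. Ps = 91.
s = Ps − Pb = 91 − 81 = 10.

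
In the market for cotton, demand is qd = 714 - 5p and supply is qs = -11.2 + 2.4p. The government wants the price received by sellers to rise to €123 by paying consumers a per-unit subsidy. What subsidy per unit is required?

At a seller price of 123, quantity supplied is -11.2 + 2.4·123 = 284.
Buyers absorb 284 only when they pay pb with 714 − 5·pb = 284, i.e. pb = 86.
s = ps − pb = 123 − 86 = 37.

Required subsidy s = €37 per unit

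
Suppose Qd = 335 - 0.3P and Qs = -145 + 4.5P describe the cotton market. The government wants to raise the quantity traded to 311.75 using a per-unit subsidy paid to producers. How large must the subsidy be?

At Q = 311.75, invert demand for the buyer price: Pb = (335 − 311.75)/0.3 = 77.5; invert supply for the seller price: Ps = (311.75 − (-145))/4.5 = 101.5.
The subsidy must fill the gap: s = Ps − Pb = 101.5 − 77.5 = 24.

Required subsidy s = 24 per unit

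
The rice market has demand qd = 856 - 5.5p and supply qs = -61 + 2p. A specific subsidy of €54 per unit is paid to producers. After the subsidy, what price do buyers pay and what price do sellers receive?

Buyers pay 1618/15; sellers receive 2428/15

Pre-subsidy: 856 - 5.5p = -61 + 2p gives p* = 1834/15, q* = 2753/15.
With the subsidy, sellers receive ps = pb + 54 for each unit, where pb is the price buyers pay.
Supply in terms of pb becomes qs = -61 + 2(pb + 54) = 47 + 2pb. Setting this equal to demand: 856 - 5.5pb = 47 + 2pb, so pb = 1618/15.
Sellers receive ps = 1618/15 + 54 = 2428/15; q' = 856 − 5.5·(1618/15) = 3941/15.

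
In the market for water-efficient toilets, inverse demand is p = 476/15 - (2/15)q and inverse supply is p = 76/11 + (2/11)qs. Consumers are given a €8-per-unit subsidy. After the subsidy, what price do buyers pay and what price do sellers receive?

Buyers pay 232/13; sellers receive 336/13

Pre-subsidy: 476/15 - (2/15)q = 76/11 + (2/11)q gives q* = 1024/13 and p* = 276/13.
With the rebate, buyers effectively pay pb = ps − 8, where ps is the price sellers receive.
On the curves, pb = 476/15 - (2/15)q and ps = 76/11 + (2/11)q; the wedge ps − pb = 8 gives 76/11 + (2/11)q − (476/15 - (2/15)q) = 8, so q' = 1354/13.
Then pb = 476/15 − (2/15)·(1354/13) = 232/13 and ps = 76/11 + (2/11)·(1354/13) = 336/13.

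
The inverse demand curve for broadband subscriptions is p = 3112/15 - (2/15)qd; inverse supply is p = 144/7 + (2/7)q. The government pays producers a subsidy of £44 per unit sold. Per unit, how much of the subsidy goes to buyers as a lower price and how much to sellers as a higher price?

Buyers gain £14 per unit; sellers gain £30 per unit

Pre-subsidy: 3112/15 - (2/15)q = 144/7 + (2/7)q gives q* = 446 and p* = 148.
With the subsidy, sellers receive ps = pb + 44 for each unit, where pb is the price buyers pay.
On the curves, pb = 3112/15 - (2/15)q and ps = 144/7 + (2/7)q; the wedge ps − pb = 44 gives 144/7 + (2/7)q − (3112/15 - (2/15)q) = 44, so q' = 551.
Then pb = 3112/15 − (2/15)·551 = 134 and ps = 144/7 + (2/7)·551 = 178.
Buyers' price falls by p* − pb = 148 − 134 = 14; sellers' price rises by ps − p* = 178 − 148 = 30.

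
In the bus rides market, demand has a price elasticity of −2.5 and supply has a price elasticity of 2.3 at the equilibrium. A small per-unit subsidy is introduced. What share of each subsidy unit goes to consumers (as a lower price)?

Consumer share = 23/48

For a small subsidy around the equilibrium, the benefit split depends on the relative slopes, which at a point are proportional to the elasticities.
Buyer share = εs/(εs + |εd|) = 2.3/(2.3 + 2.5) = 23/48; seller share = |εd|/(εs + |εd|) = 25/48.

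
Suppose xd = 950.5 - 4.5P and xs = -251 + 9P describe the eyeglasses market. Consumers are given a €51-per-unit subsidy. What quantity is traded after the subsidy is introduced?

Pre-subsidy: 950.5 - 4.5P = -251 + 9P gives P* = 89, x* = 550.
With the rebate, buyers effectively pay Pb = Ps − 51, where Ps is the price sellers receive.
Demand in terms of Ps becomes xd = 950.5 − 4.5(Ps − 51) = 1180 - 4.5Ps. Setting this equal to supply: 1180 - 4.5Ps = -251 + 9Ps, so Ps = 106.
Buyers pay Pb = 106 − 51 = 55; x' = -251 + 9·106 = 703.

x' = 703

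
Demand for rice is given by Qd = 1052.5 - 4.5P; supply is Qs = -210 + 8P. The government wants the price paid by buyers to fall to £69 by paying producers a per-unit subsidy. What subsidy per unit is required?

At a buyer price of 69, quantity demanded is 1052.5 − 4.5·69 = 742.
Sellers supply 742 only when they receive Ps with -210 + 8·Ps = 742, i.e. Ps = 119.
s = Ps − Pb = 119 − 69 = 50.

Required subsidy s = £50 per unit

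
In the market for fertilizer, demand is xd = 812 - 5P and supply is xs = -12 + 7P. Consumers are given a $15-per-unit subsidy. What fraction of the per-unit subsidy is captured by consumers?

Pre-subsidy: 812 - 5P = -12 + 7P gives P* = 206/3, x* = 1406/3.
With the rebate, buyers effectively pay Pb = Ps − 15, where Ps is the price sellers receive.
Demand in terms of Ps becomes xd = 812 − 5(Ps − 15) = 887 - 5Ps. Setting this equal to supply: 887 - 5Ps = -12 + 7Ps, so Ps = 899/12.
Buyers pay Pb = 899/12 − 15 = 719/12; x' = -12 + 7·(899/12) = 6149/12.
Buyers' price falls by P* − Pb = 206/3 − 719/12 = 8.75; sellers' price rises by Ps − P* = 899/12 − 206/3 = 6.25.
So consumers capture 8.75/15 = 7/12 of each unit of subsidy.

Consumer share = 7/12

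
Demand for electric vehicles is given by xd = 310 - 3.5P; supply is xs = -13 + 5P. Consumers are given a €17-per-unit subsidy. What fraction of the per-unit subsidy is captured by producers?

Pre-subsidy: 310 - 3.5P = -13 + 5P gives P* = 38, x* = 177.
With the rebate, buyers effectively pay Pb = Ps − 17, where Ps is the price sellers receive.
Demand in terms of Ps becomes xd = 310 − 3.5(Ps − 17) = 369.5 - 3.5Ps. Setting this equal to supply: 369.5 - 3.5Ps = -13 + 5Ps, so Ps = 45.
Buyers pay Pb = 45 − 17 = 28; x' = -13 + 5·45 = 212.
Buyers' price falls by P* − Pb = 38 − 28 = 10; sellers' price rises by Ps − P* = 45 − 38 = 7.
So producers capture 7/17 = 7/17 of each unit of subsidy.

Producer share = 7/17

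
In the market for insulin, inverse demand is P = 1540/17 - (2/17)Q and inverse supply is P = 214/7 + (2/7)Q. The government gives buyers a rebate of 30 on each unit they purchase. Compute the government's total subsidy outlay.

Pre-subsidy: 1540/17 - (2/17)Q = 214/7 + (2/7)Q gives Q* = 3571/24 and P* = 877/12.
With the rebate, buyers effectively pay Pb = Ps − 30, where Ps is the price sellers receive.
On the curves, Pb = 1540/17 - (2/17)Q and Ps = 214/7 + (2/7)Q; the wedge Ps − Pb = 30 gives 214/7 + (2/7)Q − (1540/17 - (2/17)Q) = 30, so Q' = 1339/6.
Then Pb = 1540/17 − (2/17)·(1339/6) = 193/3 and Ps = 214/7 + (2/7)·(1339/6) = 283/3.
Government outlay = subsidy × quantity = 30 × 1339/6 = 6695.

Government cost = 6695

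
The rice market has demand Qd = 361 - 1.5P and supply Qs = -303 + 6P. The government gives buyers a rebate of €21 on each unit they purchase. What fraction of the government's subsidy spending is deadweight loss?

Pre-subsidy: 361 - 1.5P = -303 + 6P gives P* = 1328/15, Q* = 228.2.
With the rebate, buyers effectively pay Pb = Ps − 21, where Ps is the price sellers receive.
Demand in terms of Ps becomes Qd = 361 − 1.5(Ps − 21) = 392.5 - 1.5Ps. Setting this equal to supply: 392.5 - 1.5Ps = -303 + 6Ps, so Ps = 1391/15.
Buyers pay Pb = 1391/15 − 21 = 1076/15; Q' = -303 + 6·(1391/15) = 253.4.
ΔCS = ½(228.2 + 253.4)(1328/15 − 1076/15) = 4045.44; ΔPS = ½(228.2 + 253.4)(1391/15 − 1328/15) = 1011.36.
Government spending = 21 × 253.4 = 5321.4.
DWL = ½ × 21 × (253.4 − 228.2) = 264.6; fraction = 264.6 / 5321.4 = 9/181.

DWL / government spending = 9/181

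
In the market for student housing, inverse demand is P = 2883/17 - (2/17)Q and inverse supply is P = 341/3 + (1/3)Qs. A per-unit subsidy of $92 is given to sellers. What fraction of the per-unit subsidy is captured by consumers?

Pre-subsidy: 2883/17 - (2/17)Q = 341/3 + (1/3)Q gives Q* = 124 and P* = 155.
With the subsidy, sellers receive Ps = Pb + 92 for each unit, where Pb is the price buyers pay.
On the curves, Pb = 2883/17 - (2/17)Q and Ps = 341/3 + (1/3)Q; the wedge Ps − Pb = 92 gives 341/3 + (1/3)Q − (2883/17 - (2/17)Q) = 92, so Q' = 328.
Then Pb = 2883/17 − (2/17)·328 = 131 and Ps = 341/3 + (1/3)·328 = 223.
Buyers' price falls by P* − Pb = 155 − 131 = 24; sellers' price rises by Ps − P* = 223 − 155 = 68.
So consumers capture 24/92 = 6/23 of each unit of subsidy.

Consumer share = 6/23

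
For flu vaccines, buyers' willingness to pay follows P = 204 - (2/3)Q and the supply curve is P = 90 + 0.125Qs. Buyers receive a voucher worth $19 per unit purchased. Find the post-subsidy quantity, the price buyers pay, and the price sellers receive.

Pre-subsidy: 204 - (2/3)Q = 90 + 0.125Q gives Q* = 144 and P* = 108.
With the rebate, buyers effectively pay Pb = Ps − 19, where Ps is the price sellers receive.
On the curves, Pb = 204 - (2/3)Q and Ps = 90 + 0.125Q; the wedge Ps − Pb = 19 gives 90 + 0.125Q − (204 - (2/3)Q) = 19, so Q' = 168.
Then Pb = 204 − (2/3)·168 = 92 and Ps = 90 + 0.125·168 = 111.

Q' = 168; buyers pay $92; sellers receive $111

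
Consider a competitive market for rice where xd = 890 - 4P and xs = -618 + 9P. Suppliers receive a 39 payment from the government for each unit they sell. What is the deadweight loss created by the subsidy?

Pre-subsidy: 890 - 4P = -618 + 9P gives P* = 116, x* = 426.
With the subsidy, sellers receive Ps = Pb + 39 for each unit, where Pb is the price buyers pay.
Supply in terms of Pb becomes xs = -618 + 9(Pb + 39) = -267 + 9Pb. Setting this equal to demand: 890 - 4Pb = -267 + 9Pb, so Pb = 89.
Sellers receive Ps = 89 + 39 = 128; x' = 890 − 4·89 = 534.
The subsidy expands output by 534 − 426 = 108 past the efficient level; on those units the gap between marginal cost and willingness to pay runs from 0 up to 39.
DWL = ½ × 39 × 108 = 2106.

Deadweight loss = 2106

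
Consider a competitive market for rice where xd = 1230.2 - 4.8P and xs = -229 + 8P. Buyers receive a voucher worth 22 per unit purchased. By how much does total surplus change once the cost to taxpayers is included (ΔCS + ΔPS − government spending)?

Net change in total surplus = -726

Pre-subsidy: 1230.2 - 4.8P = -229 + 8P gives P* = 114, x* = 683.
With the rebate, buyers effectively pay Pb = Ps − 22, where Ps is the price sellers receive.
Demand in terms of Ps becomes xd = 1230.2 − 4.8(Ps − 22) = 1335.8 - 4.8Ps. Setting this equal to supply: 1335.8 - 4.8Ps = -229 + 8Ps, so Ps = 122.25.
Buyers pay Pb = 122.25 − 22 = 100.25; x' = -229 + 8·122.25 = 749.
ΔCS = ½(683 + 749)(114 − 100.25) = 9845; ΔPS = ½(683 + 749)(122.25 − 114) = 5907.
Government spending = 22 × 749 = 16478.
Net change = 9845 + 5907 − 16478 = -726. The loss equals the DWL triangle ½·22·66.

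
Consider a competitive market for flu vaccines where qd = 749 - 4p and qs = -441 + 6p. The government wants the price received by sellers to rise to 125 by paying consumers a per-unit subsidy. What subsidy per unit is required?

Required subsidy s = 15 per unit

At a seller price of 125, quantity supplied is -441 + 6·125 = 309.
Buyers absorb 309 only when they pay pb with 749 − 4·pb = 309, i.e. pb = 110.
s = ps − pb = 125 − 110 = 15.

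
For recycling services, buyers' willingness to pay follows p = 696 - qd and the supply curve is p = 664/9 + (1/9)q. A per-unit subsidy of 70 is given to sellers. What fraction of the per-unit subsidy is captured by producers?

Pre-subsidy: 696 - q = 664/9 + (1/9)q gives q* = 560 and p* = 136.
With the subsidy, sellers receive ps = pb + 70 for each unit, where pb is the price buyers pay.
On the curves, pb = 696 - q and ps = 664/9 + (1/9)q; the wedge ps − pb = 70 gives 664/9 + (1/9)q − (696 - q) = 70, so q' = 623.
Then pb = 696 − 1·623 = 73 and ps = 664/9 + (1/9)·623 = 143.
Buyers' price falls by p* − pb = 136 − 73 = 63; sellers' price rises by ps − p* = 143 − 136 = 7.
So producers capture 7/70 = 0.1 of each unit of subsidy.

Producer share = 0.1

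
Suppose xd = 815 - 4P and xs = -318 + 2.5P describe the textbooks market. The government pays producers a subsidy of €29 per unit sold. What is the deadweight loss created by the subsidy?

Pre-subsidy: 815 - 4P = -318 + 2.5P gives P* = 2266/13, x* = 1531/13.
With the subsidy, sellers receive Ps = Pb + 29 for each unit, where Pb is the price buyers pay.
Supply in terms of Pb becomes xs = -318 + 2.5(Pb + 29) = -245.5 + 2.5Pb. Setting this equal to demand: 815 - 4Pb = -245.5 + 2.5Pb, so Pb = 2121/13.
Sellers receive Ps = 2121/13 + 29 = 2498/13; x' = 815 − 4·(2121/13) = 2111/13.
The subsidy expands output by 2111/13 − 1531/13 = 580/13 past the efficient level; on those units the gap between marginal cost and willingness to pay runs from 0 up to 29.
DWL = ½ × 29 × 580/13 = 8410/13.

Deadweight loss = 8410/13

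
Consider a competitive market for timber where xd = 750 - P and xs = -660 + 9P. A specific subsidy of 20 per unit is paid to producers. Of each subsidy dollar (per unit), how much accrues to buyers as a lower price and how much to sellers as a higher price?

Pre-subsidy: 750 - P = -660 + 9P gives P* = 141, x* = 609.
With the subsidy, sellers receive Ps = Pb + 20 for each unit, where Pb is the price buyers pay.
Supply in terms of Pb becomes xs = -660 + 9(Pb + 20) = -480 + 9Pb. Setting this equal to demand: 750 - Pb = -480 + 9Pb, so Pb = 123.
Sellers receive Ps = 123 + 20 = 143; x' = 750 − 1·123 = 627.
Buyers' price falls by P* − Pb = 141 − 123 = 18; sellers' price rises by Ps − P* = 143 − 141 = 2.

Buyers gain 18 per unit; sellers gain 2 per unit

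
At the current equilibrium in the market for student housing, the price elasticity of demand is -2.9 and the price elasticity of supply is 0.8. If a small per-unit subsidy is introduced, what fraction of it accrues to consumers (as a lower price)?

Consumer share = 8/37

For a small subsidy around the equilibrium, the benefit split depends on the relative slopes, which at a point are proportional to the elasticities.
Buyer share = εs/(εs + |εd|) = 0.8/(0.8 + 2.9) = 8/37; seller share = |εd|/(εs + |εd|) = 29/37.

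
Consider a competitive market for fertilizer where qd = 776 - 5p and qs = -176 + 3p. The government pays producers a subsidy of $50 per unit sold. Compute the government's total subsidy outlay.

Government cost = $13737.5

Pre-subsidy: 776 - 5p = -176 + 3p gives p* = 119, q* = 181.
With the subsidy, sellers receive ps = pb + 50 for each unit, where pb is the price buyers pay.
Supply in terms of pb becomes qs = -176 + 3(pb + 50) = -26 + 3pb. Setting this equal to demand: 776 - 5pb = -26 + 3pb, so pb = 100.25.
Sellers receive ps = 100.25 + 50 = 150.25; q' = 776 − 5·100.25 = 274.75.
Government outlay = subsidy × quantity = 50 × 274.75 = 13737.5.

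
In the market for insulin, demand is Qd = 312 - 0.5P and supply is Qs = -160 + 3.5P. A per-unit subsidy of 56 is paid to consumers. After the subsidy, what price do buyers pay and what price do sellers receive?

Pre-subsidy: 312 - 0.5P = -160 + 3.5P gives P* = 118, Q* = 253.
With the rebate, buyers effectively pay Pb = Ps − 56, where Ps is the price sellers receive.
Demand in terms of Ps becomes Qd = 312 − 0.5(Ps − 56) = 340 - 0.5Ps. Setting this equal to supply: 340 - 0.5Ps = -160 + 3.5Ps, so Ps = 125.
Buyers pay Pb = 125 − 56 = 69; Q' = -160 + 3.5·125 = 277.5.

Buyers pay 69; sellers receive 125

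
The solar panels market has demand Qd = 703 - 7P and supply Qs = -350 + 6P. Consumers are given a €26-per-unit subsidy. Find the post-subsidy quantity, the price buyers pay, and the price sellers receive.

Pre-subsidy: 703 - 7P = -350 + 6P gives P* = 81, Q* = 136.
With the rebate, buyers effectively pay Pb = Ps − 26, where Ps is the price sellers receive.
Demand in terms of Ps becomes Qd = 703 − 7(Ps − 26) = 885 - 7Ps. Setting this equal to supply: 885 - 7Ps = -350 + 6Ps, so Ps = 95.
Buyers pay Pb = 95 − 26 = 69; Q' = -350 + 6·95 = 220.

Q' = 220; buyers pay €69; sellers receive €95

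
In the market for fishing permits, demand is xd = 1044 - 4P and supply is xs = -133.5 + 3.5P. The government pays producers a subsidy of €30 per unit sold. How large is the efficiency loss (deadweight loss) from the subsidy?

Deadweight loss = €840

Pre-subsidy: 1044 - 4P = -133.5 + 3.5P gives P* = 157, x* = 416.
With the subsidy, sellers receive Ps = Pb + 30 for each unit, where Pb is the price buyers pay.
Supply in terms of Pb becomes xs = -133.5 + 3.5(Pb + 30) = -28.5 + 3.5Pb. Setting this equal to demand: 1044 - 4Pb = -28.5 + 3.5Pb, so Pb = 143.
Sellers receive Ps = 143 + 30 = 173; x' = 1044 − 4·143 = 472.
The subsidy expands output by 472 − 416 = 56 past the efficient level; on those units the gap between marginal cost and willingness to pay runs from 0 up to 30.
DWL = ½ × 30 × 56 = 840.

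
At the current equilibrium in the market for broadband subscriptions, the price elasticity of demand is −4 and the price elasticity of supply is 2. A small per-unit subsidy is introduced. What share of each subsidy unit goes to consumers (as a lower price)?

Consumer share = 1/3

For a small subsidy around the equilibrium, the benefit split depends on the relative slopes, which at a point are proportional to the elasticities.
Buyer share = εs/(εs + |εd|) = 2/(2 + 4) = 1/3; seller share = |εd|/(εs + |εd|) = 2/3.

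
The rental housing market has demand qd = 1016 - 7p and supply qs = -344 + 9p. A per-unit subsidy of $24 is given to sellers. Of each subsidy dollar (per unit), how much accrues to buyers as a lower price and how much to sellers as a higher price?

Pre-subsidy: 1016 - 7p = -344 + 9p gives p* = 85, q* = 421.
With the subsidy, sellers receive ps = pb + 24 for each unit, where pb is the price buyers pay.
Supply in terms of pb becomes qs = -344 + 9(pb + 24) = -128 + 9pb. Setting this equal to demand: 1016 - 7pb = -128 + 9pb, so pb = 71.5.
Sellers receive ps = 71.5 + 24 = 95.5; q' = 1016 − 7·71.5 = 515.5.
Buyers' price falls by p* − pb = 85 − 71.5 = 13.5; sellers' price rises by ps − p* = 95.5 − 85 = 10.5.

Buyers gain $13.5 per unit; sellers gain $10.5 per unit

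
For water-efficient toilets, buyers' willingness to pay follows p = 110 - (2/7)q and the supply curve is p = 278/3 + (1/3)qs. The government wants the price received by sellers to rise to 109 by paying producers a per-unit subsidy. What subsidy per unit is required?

At a seller price of 109, quantity supplied is -278 + 3·109 = 49.
Buyers absorb 49 only when they pay pb = 110 − (2/7)·49 = 96.
s = ps − pb = 109 − 96 = 13.

Required subsidy s = 13 per unit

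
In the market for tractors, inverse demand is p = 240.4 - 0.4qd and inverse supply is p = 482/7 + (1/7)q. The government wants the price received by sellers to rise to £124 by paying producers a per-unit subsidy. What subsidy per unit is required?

Required subsidy s = £38 per unit

At a seller price of 124, quantity supplied is -482 + 7·124 = 386.
Buyers absorb 386 only when they pay pb = 240.4 − 0.4·386 = 86.
s = ps − pb = 124 − 86 = 38.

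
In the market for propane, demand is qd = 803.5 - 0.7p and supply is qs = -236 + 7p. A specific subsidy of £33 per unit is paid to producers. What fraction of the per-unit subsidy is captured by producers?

Pre-subsidy: 803.5 - 0.7p = -236 + 7p gives p* = 135, q* = 709.
With the subsidy, sellers receive ps = pb + 33 for each unit, where pb is the price buyers pay.
Supply in terms of pb becomes qs = -236 + 7(pb + 33) = -5 + 7pb. Setting this equal to demand: 803.5 - 0.7pb = -5 + 7pb, so pb = 105.
Sellers receive ps = 105 + 33 = 138; q' = 803.5 − 0.7·105 = 730.
Buyers' price falls by p* − pb = 135 − 105 = 30; sellers' price rises by ps − p* = 138 − 135 = 3.
So producers capture 3/33 = 1/11 of each unit of subsidy.

Producer share = 1/11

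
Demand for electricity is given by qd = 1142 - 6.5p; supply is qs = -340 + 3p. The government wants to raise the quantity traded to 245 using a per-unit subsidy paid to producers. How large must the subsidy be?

At q = 245, invert demand for the buyer price: pb = (1142 − 245)/6.5 = 138; invert supply for the seller price: ps = (245 − (-340))/3 = 195.
The subsidy must fill the gap: s = ps − pb = 195 − 138 = 57.

Required subsidy s = 57 per unit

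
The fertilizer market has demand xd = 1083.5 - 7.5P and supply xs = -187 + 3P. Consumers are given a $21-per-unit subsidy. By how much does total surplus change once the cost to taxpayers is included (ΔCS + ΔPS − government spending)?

Net change in total surplus = -$472.5

Pre-subsidy: 1083.5 - 7.5P = -187 + 3P gives P* = 121, x* = 176.
With the rebate, buyers effectively pay Pb = Ps − 21, where Ps is the price sellers receive.
Demand in terms of Ps becomes xd = 1083.5 − 7.5(Ps − 21) = 1241 - 7.5Ps. Setting this equal to supply: 1241 - 7.5Ps = -187 + 3Ps, so Ps = 136.
Buyers pay Pb = 136 − 21 = 115; x' = -187 + 3·136 = 221.
ΔCS = ½(176 + 221)(121 − 115) = 1191; ΔPS = ½(176 + 221)(136 − 121) = 2977.5.
Government spending = 21 × 221 = 4641.
Net change = 1191 + 2977.5 − 4641 = -472.5. The loss equals the DWL triangle ½·21·45.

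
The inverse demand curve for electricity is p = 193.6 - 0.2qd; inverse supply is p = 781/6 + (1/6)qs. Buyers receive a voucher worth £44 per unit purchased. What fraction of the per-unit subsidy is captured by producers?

Producer share = 5/11

Pre-subsidy: 193.6 - 0.2q = 781/6 + (1/6)q gives q* = 173 and p* = 159.
With the rebate, buyers effectively pay pb = ps − 44, where ps is the price sellers receive.
On the curves, pb = 193.6 - 0.2q and ps = 781/6 + (1/6)q; the wedge ps − pb = 44 gives 781/6 + (1/6)q − (193.6 - 0.2q) = 44, so q' = 293.
Then pb = 193.6 − 0.2·293 = 135 and ps = 781/6 + (1/6)·293 = 179.
Buyers' price falls by p* − pb = 159 − 135 = 24; sellers' price rises by ps − p* = 179 − 159 = 20.
So producers capture 20/44 = 5/11 of each unit of subsidy.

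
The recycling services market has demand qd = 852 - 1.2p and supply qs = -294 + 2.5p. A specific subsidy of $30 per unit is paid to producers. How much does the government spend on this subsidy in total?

Pre-subsidy: 852 - 1.2p = -294 + 2.5p gives p* = 11460/37, q* = 17772/37.
With the subsidy, sellers receive ps = pb + 30 for each unit, where pb is the price buyers pay.
Supply in terms of pb becomes qs = -294 + 2.5(pb + 30) = -219 + 2.5pb. Setting this equal to demand: 852 - 1.2pb = -219 + 2.5pb, so pb = 10710/37.
Sellers receive ps = 10710/37 + 30 = 11820/37; q' = 852 − 1.2·(10710/37) = 18672/37.
Government outlay = subsidy × quantity = 30 × 18672/37 = 560160/37.

Government cost = 560160/37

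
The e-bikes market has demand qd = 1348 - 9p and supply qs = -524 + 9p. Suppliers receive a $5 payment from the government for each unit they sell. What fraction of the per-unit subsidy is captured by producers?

Pre-subsidy: 1348 - 9p = -524 + 9p gives p* = 104, q* = 412.
With the subsidy, sellers receive ps = pb + 5 for each unit, where pb is the price buyers pay.
Supply in terms of pb becomes qs = -524 + 9(pb + 5) = -479 + 9pb. Setting this equal to demand: 1348 - 9pb = -479 + 9pb, so pb = 101.5.
Sellers receive ps = 101.5 + 5 = 106.5; q' = 1348 − 9·101.5 = 434.5.
Buyers' price falls by p* − pb = 104 − 101.5 = 2.5; sellers' price rises by ps − p* = 106.5 − 104 = 2.5.
So producers capture 2.5/5 = 0.5 of each unit of subsidy.

Producer share = 0.5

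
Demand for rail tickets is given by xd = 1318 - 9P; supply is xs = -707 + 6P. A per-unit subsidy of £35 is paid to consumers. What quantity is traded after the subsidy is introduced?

x' = 229

Pre-subsidy: 1318 - 9P = -707 + 6P gives P* = 135, x* = 103.
With the rebate, buyers effectively pay Pb = Ps − 35, where Ps is the price sellers receive.
Demand in terms of Ps becomes xd = 1318 − 9(Ps − 35) = 1633 - 9Ps. Setting this equal to supply: 1633 - 9Ps = -707 + 6Ps, so Ps = 156.
Buyers pay Pb = 156 − 35 = 121; x' = -707 + 6·156 = 229.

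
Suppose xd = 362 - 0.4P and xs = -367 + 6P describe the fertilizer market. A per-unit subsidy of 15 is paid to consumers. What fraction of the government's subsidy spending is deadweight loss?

DWL / government spending = 45/5153

Pre-subsidy: 362 - 0.4P = -367 + 6P gives P* = 113.90625, x* = 316.4375.
With the rebate, buyers effectively pay Pb = Ps − 15, where Ps is the price sellers receive.
Demand in terms of Ps becomes xd = 362 − 0.4(Ps − 15) = 368 - 0.4Ps. Setting this equal to supply: 368 - 0.4Ps = -367 + 6Ps, so Ps = 114.84375.
Buyers pay Pb = 114.84375 − 15 = 99.84375; x' = -367 + 6·114.84375 = 322.0625.
ΔCS = ½(316.4375 + 322.0625)(113.90625 − 99.84375) = 4489.453125; ΔPS = ½(316.4375 + 322.0625)(114.84375 − 113.90625) = 299.296875.
Government spending = 15 × 322.0625 = 4830.9375.
DWL = ½ × 15 × (322.0625 − 316.4375) = 42.1875; fraction = 42.1875 / 4830.9375 = 45/5153.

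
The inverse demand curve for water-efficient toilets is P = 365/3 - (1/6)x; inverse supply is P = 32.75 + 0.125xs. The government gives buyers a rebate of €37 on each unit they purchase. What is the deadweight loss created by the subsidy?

Pre-subsidy: 365/3 - (1/6)x = 32.75 + 0.125x gives x* = 2134/7 and P* = 496/7.
With the rebate, buyers effectively pay Pb = Ps − 37, where Ps is the price sellers receive.
On the curves, Pb = 365/3 - (1/6)x and Ps = 32.75 + 0.125x; the wedge Ps − Pb = 37 gives 32.75 + 0.125x − (365/3 - (1/6)x) = 37, so x' = 3022/7.
Then Pb = 365/3 − (1/6)·(3022/7) = 348/7 and Ps = 32.75 + 0.125·(3022/7) = 607/7.
The subsidy expands output by 3022/7 − 2134/7 = 888/7 past the efficient level; on those units the gap between marginal cost and willingness to pay runs from 0 up to 37.
DWL = ½ × 37 × 888/7 = 16428/7.

Deadweight loss = 16428/7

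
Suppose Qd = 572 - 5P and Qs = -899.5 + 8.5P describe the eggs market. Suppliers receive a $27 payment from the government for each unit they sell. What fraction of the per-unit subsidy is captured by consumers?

Consumer share = 17/27

Pre-subsidy: 572 - 5P = -899.5 + 8.5P gives P* = 109, Q* = 27.
With the subsidy, sellers receive Ps = Pb + 27 for each unit, where Pb is the price buyers pay.
Supply in terms of Pb becomes Qs = -899.5 + 8.5(Pb + 27) = -670 + 8.5Pb. Setting this equal to demand: 572 - 5Pb = -670 + 8.5Pb, so Pb = 92.
Sellers receive Ps = 92 + 27 = 119; Q' = 572 − 5·92 = 112.
Buyers' price falls by P* − Pb = 109 − 92 = 17; sellers' price rises by Ps − P* = 119 − 109 = 10.
So consumers capture 17/27 = 17/27 of each unit of subsidy.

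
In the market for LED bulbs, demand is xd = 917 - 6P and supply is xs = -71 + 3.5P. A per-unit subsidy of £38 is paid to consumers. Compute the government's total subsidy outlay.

Government cost = £14326

Pre-subsidy: 917 - 6P = -71 + 3.5P gives P* = 104, x* = 293.
With the rebate, buyers effectively pay Pb = Ps − 38, where Ps is the price sellers receive.
Demand in terms of Ps becomes xd = 917 − 6(Ps − 38) = 1145 - 6Ps. Setting this equal to supply: 1145 - 6Ps = -71 + 3.5Ps, so Ps = 128.
Buyers pay Pb = 128 − 38 = 90; x' = -71 + 3.5·128 = 377.
Government outlay = subsidy × quantity = 38 × 377 = 14326.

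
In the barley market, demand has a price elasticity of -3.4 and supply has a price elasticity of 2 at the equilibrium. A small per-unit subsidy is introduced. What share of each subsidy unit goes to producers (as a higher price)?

For a small subsidy around the equilibrium, the benefit split depends on the relative slopes, which at a point are proportional to the elasticities.
Buyer share = εs/(εs + |εd|) = 2/(2 + 3.4) = 10/27; seller share = |εd|/(εs + |εd|) = 17/27.
So producers capture 17/27 of the subsidy.

Producer share = 17/27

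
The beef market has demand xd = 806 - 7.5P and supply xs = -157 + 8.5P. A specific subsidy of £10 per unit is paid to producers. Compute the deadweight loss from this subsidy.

Pre-subsidy: 806 - 7.5P = -157 + 8.5P gives P* = 60.1875, x* = 354.59375.
With the subsidy, sellers receive Ps = Pb + 10 for each unit, where Pb is the price buyers pay.
Supply in terms of Pb becomes xs = -157 + 8.5(Pb + 10) = -72 + 8.5Pb. Setting this equal to demand: 806 - 7.5Pb = -72 + 8.5Pb, so Pb = 54.875.
Sellers receive Ps = 54.875 + 10 = 64.875; x' = 806 − 7.5·54.875 = 394.4375.
The subsidy expands output by 394.4375 − 354.59375 = 39.84375 past the efficient level; on those units the gap between marginal cost and willingness to pay runs from 0 up to 10.
DWL = ½ × 10 × 39.84375 = 199.21875.

Deadweight loss = £199.21875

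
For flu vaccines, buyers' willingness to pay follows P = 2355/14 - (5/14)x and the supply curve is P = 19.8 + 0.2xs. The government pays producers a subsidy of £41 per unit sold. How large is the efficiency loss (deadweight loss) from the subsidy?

Pre-subsidy: 2355/14 - (5/14)x = 19.8 + 0.2x gives x* = 3463/13 and P* = 950/13.
With the subsidy, sellers receive Ps = Pb + 41 for each unit, where Pb is the price buyers pay.
On the curves, Pb = 2355/14 - (5/14)x and Ps = 19.8 + 0.2x; the wedge Ps − Pb = 41 gives 19.8 + 0.2x − (2355/14 - (5/14)x) = 41, so x' = 13259/39.
Then Pb = 2355/14 − (5/14)·(13259/39) = 1825/39 and Ps = 19.8 + 0.2·(13259/39) = 3424/39.
The subsidy expands output by 13259/39 − 3463/13 = 2870/39 past the efficient level; on those units the gap between marginal cost and willingness to pay runs from 0 up to 41.
DWL = ½ × 41 × 2870/39 = 58835/39.

Deadweight loss = 58835/39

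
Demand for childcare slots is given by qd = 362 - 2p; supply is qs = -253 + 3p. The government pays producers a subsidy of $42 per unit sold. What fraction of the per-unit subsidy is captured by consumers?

Consumer share = 0.6

Pre-subsidy: 362 - 2p = -253 + 3p gives p* = 123, q* = 116.
With the subsidy, sellers receive ps = pb + 42 for each unit, where pb is the price buyers pay.
Supply in terms of pb becomes qs = -253 + 3(pb + 42) = -127 + 3pb. Setting this equal to demand: 362 - 2pb = -127 + 3pb, so pb = 97.8.
Sellers receive ps = 97.8 + 42 = 139.8; q' = 362 − 2·97.8 = 166.4.
Buyers' price falls by p* − pb = 123 − 97.8 = 25.2; sellers' price rises by ps − p* = 139.8 − 123 = 16.8.
So consumers capture 25.2/42 = 0.6 of each unit of subsidy.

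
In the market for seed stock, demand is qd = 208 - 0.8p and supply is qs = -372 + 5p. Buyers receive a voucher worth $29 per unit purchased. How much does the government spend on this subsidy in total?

Government cost = $4292

Pre-subsidy: 208 - 0.8p = -372 + 5p gives p* = 100, q* = 128.
With the rebate, buyers effectively pay pb = ps − 29, where ps is the price sellers receive.
Demand in terms of ps becomes qd = 208 − 0.8(ps − 29) = 231.2 - 0.8ps. Setting this equal to supply: 231.2 - 0.8ps = -372 + 5ps, so ps = 104.
Buyers pay pb = 104 − 29 = 75; q' = -372 + 5·104 = 148.
Government outlay = subsidy × quantity = 29 × 148 = 4292.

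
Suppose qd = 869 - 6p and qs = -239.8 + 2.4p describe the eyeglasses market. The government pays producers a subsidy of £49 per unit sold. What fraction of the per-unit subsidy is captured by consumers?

Consumer share = 2/7

Pre-subsidy: 869 - 6p = -239.8 + 2.4p gives p* = 132, q* = 77.
With the subsidy, sellers receive ps = pb + 49 for each unit, where pb is the price buyers pay.
Supply in terms of pb becomes qs = -239.8 + 2.4(pb + 49) = -122.2 + 2.4pb. Setting this equal to demand: 869 - 6pb = -122.2 + 2.4pb, so pb = 118.
Sellers receive ps = 118 + 49 = 167; q' = 869 − 6·118 = 161.
Buyers' price falls by p* − pb = 132 − 118 = 14; sellers' price rises by ps − p* = 167 − 132 = 35.
So consumers capture 14/49 = 2/7 of each unit of subsidy.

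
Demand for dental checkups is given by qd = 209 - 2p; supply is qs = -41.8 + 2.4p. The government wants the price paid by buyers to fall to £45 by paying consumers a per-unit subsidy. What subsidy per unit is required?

Required subsidy s = £22 per unit

At a buyer price of 45, quantity demanded is 209 − 2·45 = 119.
Sellers supply 119 only when they receive ps with -41.8 + 2.4·ps = 119, i.e. ps = 67.
s = ps − pb = 67 − 45 = 22.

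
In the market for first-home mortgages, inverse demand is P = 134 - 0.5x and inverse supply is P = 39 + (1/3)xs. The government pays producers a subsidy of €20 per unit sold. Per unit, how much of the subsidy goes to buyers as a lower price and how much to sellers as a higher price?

Buyers gain €12 per unit; sellers gain €8 per unit

Pre-subsidy: 134 - 0.5x = 39 + (1/3)x gives x* = 114 and P* = 77.
With the subsidy, sellers receive Ps = Pb + 20 for each unit, where Pb is the price buyers pay.
On the curves, Pb = 134 - 0.5x and Ps = 39 + (1/3)x; the wedge Ps − Pb = 20 gives 39 + (1/3)x − (134 - 0.5x) = 20, so x' = 138.
Then Pb = 134 − 0.5·138 = 65 and Ps = 39 + (1/3)·138 = 85.
Buyers' price falls by P* − Pb = 77 − 65 = 12; sellers' price rises by Ps − P* = 85 − 77 = 8.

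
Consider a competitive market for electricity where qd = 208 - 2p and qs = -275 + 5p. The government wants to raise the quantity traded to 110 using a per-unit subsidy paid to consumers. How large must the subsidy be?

At q = 110, invert demand for the buyer price: pb = (208 − 110)/2 = 49; invert supply for the seller price: ps = (110 − (-275))/5 = 77.
The subsidy must fill the gap: s = ps − pb = 77 − 49 = 28.

Required subsidy s = 28 per unit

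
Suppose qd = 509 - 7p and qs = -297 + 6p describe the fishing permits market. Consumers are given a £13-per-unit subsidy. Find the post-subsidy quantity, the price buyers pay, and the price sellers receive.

q' = 117; buyers pay £56; sellers receive £69

Pre-subsidy: 509 - 7p = -297 + 6p gives p* = 62, q* = 75.
With the rebate, buyers effectively pay pb = ps − 13, where ps is the price sellers receive.
Demand in terms of ps becomes qd = 509 − 7(ps − 13) = 600 - 7ps. Setting this equal to supply: 600 - 7ps = -297 + 6ps, so ps = 69.
Buyers pay pb = 69 − 13 = 56; q' = -297 + 6·69 = 117.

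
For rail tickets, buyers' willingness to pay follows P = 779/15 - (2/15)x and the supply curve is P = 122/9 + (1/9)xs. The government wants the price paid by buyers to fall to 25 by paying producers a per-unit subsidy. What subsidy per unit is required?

Required subsidy s = 11 per unit

At a buyer price of 25, quantity demanded is 389.5 − 7.5·25 = 202.
Sellers supply 202 only when they receive Ps = 122/9 + (1/9)·202 = 36.
s = Ps − Pb = 36 − 25 = 11.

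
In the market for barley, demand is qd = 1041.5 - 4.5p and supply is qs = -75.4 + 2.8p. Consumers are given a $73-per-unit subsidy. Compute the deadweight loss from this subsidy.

Deadweight loss = $4599

Pre-subsidy: 1041.5 - 4.5p = -75.4 + 2.8p gives p* = 153, q* = 353.
With the rebate, buyers effectively pay pb = ps − 73, where ps is the price sellers receive.
Demand in terms of ps becomes qd = 1041.5 − 4.5(ps − 73) = 1370 - 4.5ps. Setting this equal to supply: 1370 - 4.5ps = -75.4 + 2.8ps, so ps = 198.
Buyers pay pb = 198 − 73 = 125; q' = -75.4 + 2.8·198 = 479.
The subsidy expands output by 479 − 353 = 126 past the efficient level; on those units the gap between marginal cost and willingness to pay runs from 0 up to 73.
DWL = ½ × 73 × 126 = 4599.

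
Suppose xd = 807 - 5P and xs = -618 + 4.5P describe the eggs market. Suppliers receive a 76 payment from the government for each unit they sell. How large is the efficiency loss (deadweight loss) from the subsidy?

Deadweight loss = 6840

Pre-subsidy: 807 - 5P = -618 + 4.5P gives P* = 150, x* = 57.
With the subsidy, sellers receive Ps = Pb + 76 for each unit, where Pb is the price buyers pay.
Supply in terms of Pb becomes xs = -618 + 4.5(Pb + 76) = -276 + 4.5Pb. Setting this equal to demand: 807 - 5Pb = -276 + 4.5Pb, so Pb = 114.
Sellers receive Ps = 114 + 76 = 190; x' = 807 − 5·114 = 237.
The subsidy expands output by 237 − 57 = 180 past the efficient level; on those units the gap between marginal cost and willingness to pay runs from 0 up to 76.
DWL = ½ × 76 × 180 = 6840.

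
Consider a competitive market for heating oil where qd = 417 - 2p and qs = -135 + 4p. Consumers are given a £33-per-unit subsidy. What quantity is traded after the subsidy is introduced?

Pre-subsidy: 417 - 2p = -135 + 4p gives p* = 92, q* = 233.
With the rebate, buyers effectively pay pb = ps − 33, where ps is the price sellers receive.
Demand in terms of ps becomes qd = 417 − 2(ps − 33) = 483 - 2ps. Setting this equal to supply: 483 - 2ps = -135 + 4ps, so ps = 103.
Buyers pay pb = 103 − 33 = 70; q' = -135 + 4·103 = 277.

q' = 277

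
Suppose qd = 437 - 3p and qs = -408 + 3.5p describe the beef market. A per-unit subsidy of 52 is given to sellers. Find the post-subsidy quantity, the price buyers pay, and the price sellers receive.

Pre-subsidy: 437 - 3p = -408 + 3.5p gives p* = 130, q* = 47.
With the subsidy, sellers receive ps = pb + 52 for each unit, where pb is the price buyers pay.
Supply in terms of pb becomes qs = -408 + 3.5(pb + 52) = -226 + 3.5pb. Setting this equal to demand: 437 - 3pb = -226 + 3.5pb, so pb = 102.
Sellers receive ps = 102 + 52 = 154; q' = 437 − 3·102 = 131.

q' = 131; buyers pay 102; sellers receive 154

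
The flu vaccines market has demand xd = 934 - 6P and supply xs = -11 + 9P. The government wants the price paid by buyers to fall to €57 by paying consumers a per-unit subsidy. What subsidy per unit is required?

Required subsidy s = €10 per unit

At a buyer price of 57, quantity demanded is 934 − 6·57 = 592.
Sellers supply 592 only when they receive Ps with -11 + 9·Ps = 592, i.e. Ps = 67.
s = Ps − Pb = 67 − 57 = 10.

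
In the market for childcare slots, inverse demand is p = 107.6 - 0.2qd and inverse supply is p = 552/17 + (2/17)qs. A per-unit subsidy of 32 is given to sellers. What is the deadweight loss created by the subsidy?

Pre-subsidy: 107.6 - 0.2q = 552/17 + (2/17)q gives q* = 6386/27 and p* = 1628/27.
With the subsidy, sellers receive ps = pb + 32 for each unit, where pb is the price buyers pay.
On the curves, pb = 107.6 - 0.2q and ps = 552/17 + (2/17)q; the wedge ps − pb = 32 gives 552/17 + (2/17)q − (107.6 - 0.2q) = 32, so q' = 9106/27.
Then pb = 107.6 − 0.2·(9106/27) = 1084/27 and ps = 552/17 + (2/17)·(9106/27) = 1948/27.
The subsidy expands output by 9106/27 − 6386/27 = 2720/27 past the efficient level; on those units the gap between marginal cost and willingness to pay runs from 0 up to 32.
DWL = ½ × 32 × 2720/27 = 43520/27.

Deadweight loss = 43520/27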